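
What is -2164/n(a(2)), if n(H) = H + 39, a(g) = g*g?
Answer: -2164/43 ≈ -50.326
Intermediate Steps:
a(g) = g**2
n(H) = 39 + H
-2164/n(a(2)) = -2164/(39 + 2**2) = -2164/(39 + 4) = -2164/43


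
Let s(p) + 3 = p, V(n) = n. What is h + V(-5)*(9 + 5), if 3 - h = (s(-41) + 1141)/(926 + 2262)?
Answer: -214693/3188 ≈ -67.344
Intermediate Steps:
s(p) = -3 + p
h = 8467/3188 (h = 3 - ((-3 - 41) + 1141)/(926 + 2262) = 3 - (-44 + 1141)/3188 = 3 - 1097/3188 = 8467/3188 ≈ 2.6559)
h + V(-5)*(9 + 5) = 8467/3188 - 5*(9 + 5) = 8467/3188 - 5*14 = 8467/3188 - 70 = -214693/3188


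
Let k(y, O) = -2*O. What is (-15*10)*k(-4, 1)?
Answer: 300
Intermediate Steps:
(-15*10)*k(-4, 1) = (-15*10)*(-2*1) = -150*(-2) = 300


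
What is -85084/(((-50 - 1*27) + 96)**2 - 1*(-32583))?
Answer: -21271/8236 ≈ -2.5827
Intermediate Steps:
-85084/(((-50 - 1*27) + 96)**2 - 1*(-32583)) = -85084/(((-50 - 27) + 96)**2 + 32583) = -85084/((-77 + 96)**2 + 32583) = -85084/(19**2 + 32583) = -85084/(361 + 32583) = -85084/32944 = -85084*1/32944 = -21271/8236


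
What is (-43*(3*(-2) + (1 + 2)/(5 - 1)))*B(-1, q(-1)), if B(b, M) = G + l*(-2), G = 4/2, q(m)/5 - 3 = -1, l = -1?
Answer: 903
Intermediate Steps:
q(m) = 10 (q(m) = 15 + 5*(-1) = 15 - 5 = 10)
G = 2 (G = 4*(½) = 2)
B(b, M) = 4 (B(b, M) = 2 - 1*(-2) = 2 + 2 = 4)
(-43*(3*(-2) + (1 + 2)/(5 - 1)))*B(-1, q(-1)) = -43*(3*(-2) + (1 + 2)/(5 - 1))*4 = -43*(-6 + 3/4)*4 = -43*(-6 + 3*(¼))*4 = -43*(-6 + ¾)*4 = -43*(-21/4)*4 = (903/4)*4 = 903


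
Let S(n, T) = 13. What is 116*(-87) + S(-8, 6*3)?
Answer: -10079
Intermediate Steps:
116*(-87) + S(-8, 6*3) = 116*(-87) + 13 = -10092 + 13 = -10079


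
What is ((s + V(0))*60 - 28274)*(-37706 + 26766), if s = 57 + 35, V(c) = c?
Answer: 248928760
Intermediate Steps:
s = 92
((s + V(0))*60 - 28274)*(-37706 + 26766) = ((92 + 0)*60 - 28274)*(-37706 + 26766) = (92*60 - 28274)*(-10940) = (5520 - 28274)*(-10940) = -22754*(-10940) = 248928760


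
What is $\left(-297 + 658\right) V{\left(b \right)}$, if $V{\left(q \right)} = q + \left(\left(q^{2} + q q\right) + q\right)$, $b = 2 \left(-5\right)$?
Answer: $64980$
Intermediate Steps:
$b = -10$
$V{\left(q \right)} = 2 q + 2 q^{2}$ ($V{\left(q \right)} = q + \left(\left(q^{2} + q^{2}\right) + q\right) = q + \left(2 q^{2} + q\right) = q + \left(q + 2 q^{2}\right) = 2 q + 2 q^{2}$)
$\left(-297 + 658\right) V{\left(b \right)} = \left(-297 + 658\right) 2 \left(-10\right) \left(1 - 10\right) = 361 \cdot 2 \left(-10\right) \left(-9\right) = 361 \cdot 180 = 64980$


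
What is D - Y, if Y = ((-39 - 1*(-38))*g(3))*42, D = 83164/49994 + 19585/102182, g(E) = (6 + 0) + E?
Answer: 970242523781/2554243454 ≈ 379.85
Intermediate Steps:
g(E) = 6 + E
D = 4738498169/2554243454 (D = 83164*(1/49994) + 19585*(1/102182) = 41582/24997 + 19585/102182 = 4738498169/2554243454 ≈ 1.8551)
Y = -378 (Y = ((-39 - 1*(-38))*(6 + 3))*42 = ((-39 + 38)*9)*42 = -1*9*42 = -9*42 = -378)
D - Y = 4738498169/2554243454 - 1*(-378) = 4738498169/2554243454 + 378 = 970242523781/2554243454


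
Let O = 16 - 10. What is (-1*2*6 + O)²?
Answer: 36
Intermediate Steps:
O = 6
(-1*2*6 + O)² = (-1*2*6 + 6)² = (-2*6 + 6)² = (-12 + 6)² = (-6)² = 36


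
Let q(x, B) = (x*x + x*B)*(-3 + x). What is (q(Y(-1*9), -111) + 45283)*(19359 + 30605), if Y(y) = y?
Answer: 1614986372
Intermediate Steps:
q(x, B) = (-3 + x)*(x² + B*x) (q(x, B) = (x² + B*x)*(-3 + x) = (-3 + x)*(x² + B*x))
(q(Y(-1*9), -111) + 45283)*(19359 + 30605) = ((-1*9)*((-1*9)² - 3*(-111) - (-3)*9 - (-111)*9) + 45283)*(19359 + 30605) = (-9*((-9)² + 333 - 3*(-9) - 111*(-9)) + 45283)*49964 = (-9*(81 + 333 + 27 + 999) + 45283)*49964 = (-9*1440 + 45283)*49964 = (-12960 + 45283)*49964 = 32323*49964 = 1614986372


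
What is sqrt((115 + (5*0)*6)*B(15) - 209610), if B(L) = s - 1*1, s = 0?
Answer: 5*I*sqrt(8389) ≈ 457.96*I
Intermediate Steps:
B(L) = -1 (B(L) = 0 - 1*1 = 0 - 1 = -1)
sqrt((115 + (5*0)*6)*B(15) - 209610) = sqrt((115 + (5*0)*6)*(-1) - 209610) = sqrt((115 + 0*6)*(-1) - 209610) = sqrt((115 + 0)*(-1) - 209610) = sqrt(115*(-1) - 209610) = sqrt(-115 - 209610) = sqrt(-209725) = 5*I*sqrt(8389)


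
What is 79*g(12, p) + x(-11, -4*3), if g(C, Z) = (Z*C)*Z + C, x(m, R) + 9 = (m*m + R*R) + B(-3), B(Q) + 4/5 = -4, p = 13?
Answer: 807056/5 ≈ 1.6141e+5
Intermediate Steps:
B(Q) = -24/5 (B(Q) = -⅘ - 4 = -24/5)
x(m, R) = -69/5 + R² + m² (x(m, R) = -9 + ((m*m + R*R) - 24/5) = -9 + ((m² + R²) - 24/5) = -9 + ((R² + m²) - 24/5) = -9 + (-24/5 + R² + m²) = -69/5 + R² + m²)
g(C, Z) = C + C*Z² (g(C, Z) = (C*Z)*Z + C = C*Z² + C = C + C*Z²)
79*g(12, p) + x(-11, -4*3) = 79*(12*(1 + 13²)) + (-69/5 + (-4*3)² + (-11)²) = 79*(12*(1 + 169)) + (-69/5 + (-12)² + 121) = 79*(12*170) + (-69/5 + 144 + 121) = 79*2040 + 1256/5 = 161160 + 1256/5 = 807056/5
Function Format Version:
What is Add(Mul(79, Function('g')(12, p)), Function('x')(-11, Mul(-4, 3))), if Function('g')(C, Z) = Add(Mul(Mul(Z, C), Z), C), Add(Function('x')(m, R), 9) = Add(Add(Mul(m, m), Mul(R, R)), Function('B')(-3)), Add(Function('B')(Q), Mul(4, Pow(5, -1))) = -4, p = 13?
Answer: Rational(807056, 5) ≈ 1.6141e+5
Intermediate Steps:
Function('B')(Q) = Rational(-24, 5) (Function('B')(Q) = Add(Rational(-4, 5), -4) = Rational(-24, 5))
Function('x')(m, R) = Add(Rational(-69, 5), Pow(R, 2), Pow(m, 2)) (Function('x')(m, R) = Add(-9, Add(Add(Mul(m, m), Mul(R, R)), Rational(-24, 5))) = Add(-9, Add(Add(Pow(m, 2), Pow(R, 2)), Rational(-24, 5))) = Add(-9, Add(Add(Pow(R, 2), Pow(m, 2)), Rational(-24, 5))) = Add(-9, Add(Rational(-24, 5), Pow(R, 2), Pow(m, 2))) = Add(Rational(-69, 5), Pow(R, 2), Pow(m, 2)))
Function('g')(C, Z) = Add(C, Mul(C, Pow(Z, 2))) (Function('g')(C, Z) = Add(Mul(Mul(C, Z), Z), C) = Add(Mul(C, Pow(Z, 2)), C) = Add(C, Mul(C, Pow(Z, 2))))
Add(Mul(79, Function('g')(12, p)), Function('x')(-11, Mul(-4, 3))) = Add(Mul(79, Mul(12, Add(1, Pow(13, 2)))), Add(Rational(-69, 5), Pow(Mul(-4, 3), 2), Pow(-11, 2))) = Add(Mul(79, Mul(12, Add(1, 169))), Add(Rational(-69, 5), Pow(-12, 2), 121)) = Add(Mul(79, Mul(12, 170)), Add(Rational(-69, 5), 144, 121)) = Add(Mul(79, 2040), Rational(1256, 5)) = Add(161160, Rational(1256, 5)) = Rational(807056, 5)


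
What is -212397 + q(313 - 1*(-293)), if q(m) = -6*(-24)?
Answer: -212253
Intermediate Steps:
q(m) = 144
-212397 + q(313 - 1*(-293)) = -212397 + 144 = -212253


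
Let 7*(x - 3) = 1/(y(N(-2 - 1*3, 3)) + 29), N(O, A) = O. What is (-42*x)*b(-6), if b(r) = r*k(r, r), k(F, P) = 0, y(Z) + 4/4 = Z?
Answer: 0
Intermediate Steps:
y(Z) = -1 + Z
b(r) = 0 (b(r) = r*0 = 0)
x = 484/161 (x = 3 + 1/(7*((-1 + (-2 - 1*3)) + 29)) = 3 + 1/(7*((-1 + (-2 - 3)) + 29)) = 3 + 1/(7*((-1 - 5) + 29)) = 3 + 1/(7*(-6 + 29)) = 3 + (⅐)/23 = 3 + (⅐)*(1/23) = 3 + 1/161 = 484/161 ≈ 3.0062)
(-42*x)*b(-6) = -42*484/161*0 = -2904/23*0 = 0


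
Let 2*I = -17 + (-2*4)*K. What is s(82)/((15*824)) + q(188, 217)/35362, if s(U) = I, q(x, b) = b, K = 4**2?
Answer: 23675/87414864 ≈ 0.00027084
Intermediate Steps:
K = 16
I = -145/2 (I = (-17 - 2*4*16)/2 = (-17 - 8*16)/2 = (-17 - 128)/2 = (1/2)*(-145) = -145/2 ≈ -72.500)
s(U) = -145/2
s(82)/((15*824)) + q(188, 217)/35362 = -145/(2*(15*824)) + 217/35362 = -145/2/12360 + 217*(1/35362) = -145/2*1/12360 + 217/35362 = -29/4944 + 217/35362 = 23675/87414864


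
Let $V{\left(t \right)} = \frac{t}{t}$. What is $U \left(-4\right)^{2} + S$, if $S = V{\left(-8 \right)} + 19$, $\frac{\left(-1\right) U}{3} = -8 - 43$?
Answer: $2468$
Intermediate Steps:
$U = 153$ ($U = - 3 \left(-8 - 43\right) = \left(-3\right) \left(-51\right) = 153$)
$V{\left(t \right)} = 1$
$S = 20$ ($S = 1 + 19 = 20$)
$U \left(-4\right)^{2} + S = 153 \left(-4\right)^{2} + 20 = 153 \cdot 16 + 20 = 2448 + 20 = 2468$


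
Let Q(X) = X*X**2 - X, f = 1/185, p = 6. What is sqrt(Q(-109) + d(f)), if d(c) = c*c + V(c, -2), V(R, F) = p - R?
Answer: I*sqrt(44318431834)/185 ≈ 1137.9*I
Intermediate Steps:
f = 1/185 ≈ 0.0054054
V(R, F) = 6 - R
d(c) = 6 + c**2 - c (d(c) = c*c + (6 - c) = c**2 + (6 - c) = 6 + c**2 - c)
Q(X) = X**3 - X
sqrt(Q(-109) + d(f)) = sqrt(((-109)**3 - 1*(-109)) + (6 + (1/185)**2 - 1*1/185)) = sqrt((-1295029 + 109) + (6 + 1/34225 - 1/185)) = sqrt(-1294920 + 205166/34225) = sqrt(-44318431834/34225) = I*sqrt(44318431834)/185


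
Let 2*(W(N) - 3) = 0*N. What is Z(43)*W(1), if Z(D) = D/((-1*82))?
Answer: -129/82 ≈ -1.5732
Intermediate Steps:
Z(D) = -D/82 (Z(D) = D/(-82) = D*(-1/82) = -D/82)
W(N) = 3 (W(N) = 3 + (0*N)/2 = 3 + (½)*0 = 3 + 0 = 3)
Z(43)*W(1) = -1/82*43*3 = -43/82*3 = -129/82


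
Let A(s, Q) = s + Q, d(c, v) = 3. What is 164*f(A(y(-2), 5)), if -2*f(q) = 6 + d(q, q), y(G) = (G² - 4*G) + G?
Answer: -738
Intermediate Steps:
y(G) = G² - 3*G
A(s, Q) = Q + s
f(q) = -9/2 (f(q) = -(6 + 3)/2 = -½*9 = -9/2)
164*f(A(y(-2), 5)) = 164*(-9/2) = -738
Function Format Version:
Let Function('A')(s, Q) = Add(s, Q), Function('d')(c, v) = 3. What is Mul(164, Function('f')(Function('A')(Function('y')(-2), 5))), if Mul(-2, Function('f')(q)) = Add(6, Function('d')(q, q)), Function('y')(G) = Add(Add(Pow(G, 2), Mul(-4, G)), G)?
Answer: -738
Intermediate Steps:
Function('y')(G) = Add(Pow(G, 2), Mul(-3, G))
Function('A')(s, Q) = Add(Q, s)
Function('f')(q) = Rational(-9, 2) (Function('f')(q) = Mul(Rational(-1, 2), Add(6, 3)) = Mul(Rational(-1, 2), 9) = Rational(-9, 2))
Mul(164, Function('f')(Function('A')(Function('y')(-2), 5))) = Mul(164, Rational(-9, 2)) = -738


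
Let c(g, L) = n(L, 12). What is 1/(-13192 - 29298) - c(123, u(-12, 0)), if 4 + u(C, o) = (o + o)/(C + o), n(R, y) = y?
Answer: -509881/42490 ≈ -12.000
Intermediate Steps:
u(C, o) = -4 + 2*o/(C + o) (u(C, o) = -4 + (o + o)/(C + o) = -4 + (2*o)/(C + o) = -4 + 2*o/(C + o))
c(g, L) = 12
1/(-13192 - 29298) - c(123, u(-12, 0)) = 1/(-13192 - 29298) - 1*12 = 1/(-42490) - 12 = -1/42490 - 12 = -509881/42490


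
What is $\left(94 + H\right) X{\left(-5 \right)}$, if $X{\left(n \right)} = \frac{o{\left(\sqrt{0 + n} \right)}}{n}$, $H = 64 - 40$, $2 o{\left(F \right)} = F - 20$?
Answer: $236 - \frac{59 i \sqrt{5}}{5} \approx 236.0 - 26.386 i$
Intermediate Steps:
$o{\left(F \right)} = -10 + \frac{F}{2}$ ($o{\left(F \right)} = \frac{F - 20}{2} = \frac{-20 + F}{2} = -10 + \frac{F}{2}$)
$H = 24$ ($H = 64 - 40 = 24$)
$X{\left(n \right)} = \frac{-10 + \frac{\sqrt{n}}{2}}{n}$ ($X{\left(n \right)} = \frac{-10 + \frac{\sqrt{0 + n}}{2}}{n} = \frac{-10 + \frac{\sqrt{n}}{2}}{n}$)
$\left(94 + H\right) X{\left(-5 \right)} = \left(94 + 24\right) \frac{-20 + \sqrt{-5}}{2 \left(-5\right)} = 118 \cdot \frac{1}{2} \left(- \frac{1}{5}\right) \left(-20 + i \sqrt{5}\right) = 118 \left(2 - \frac{i \sqrt{5}}{10}\right) = 236 - \frac{59 i \sqrt{5}}{5}$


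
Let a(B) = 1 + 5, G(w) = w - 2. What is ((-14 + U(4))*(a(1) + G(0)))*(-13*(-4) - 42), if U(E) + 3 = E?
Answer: -520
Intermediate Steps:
U(E) = -3 + E
G(w) = -2 + w
a(B) = 6
((-14 + U(4))*(a(1) + G(0)))*(-13*(-4) - 42) = ((-14 + (-3 + 4))*(6 + (-2 + 0)))*(-13*(-4) - 42) = ((-14 + 1)*(6 - 2))*(52 - 42) = -13*4*10 = -52*10 = -520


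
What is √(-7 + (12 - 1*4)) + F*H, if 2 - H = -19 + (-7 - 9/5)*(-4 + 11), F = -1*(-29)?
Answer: 11982/5 ≈ 2396.4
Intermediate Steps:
F = 29
H = 413/5 (H = 2 - (-19 + (-7 - 9/5)*(-4 + 11)) = 2 - (-19 + (-7 - 9*⅕)*7) = 2 - (-19 + (-7 - 9/5)*7) = 2 - (-19 - 44/5*7) = 2 - (-19 - 308/5) = 2 - 1*(-403/5) = 2 + 403/5 = 413/5 ≈ 82.600)
√(-7 + (12 - 1*4)) + F*H = √(-7 + (12 - 1*4)) + 29*(413/5) = √(-7 + (12 - 4)) + 11977/5 = √(-7 + 8) + 11977/5 = √1 + 11977/5 = 1 + 11977/5 = 11982/5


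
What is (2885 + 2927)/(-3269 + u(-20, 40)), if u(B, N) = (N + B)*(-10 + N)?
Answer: -5812/2669 ≈ -2.1776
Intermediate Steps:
u(B, N) = (-10 + N)*(B + N) (u(B, N) = (B + N)*(-10 + N) = (-10 + N)*(B + N))
(2885 + 2927)/(-3269 + u(-20, 40)) = (2885 + 2927)/(-3269 + (40² - 10*(-20) - 10*40 - 20*40)) = 5812/(-3269 + (1600 + 200 - 400 - 800)) = 5812/(-3269 + 600) = 5812/(-2669) = 5812*(-1/2669) = -5812/2669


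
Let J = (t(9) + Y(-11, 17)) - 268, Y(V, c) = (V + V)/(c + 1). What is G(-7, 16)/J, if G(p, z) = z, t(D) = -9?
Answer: -18/313 ≈ -0.057508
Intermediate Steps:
Y(V, c) = 2*V/(1 + c) (Y(V, c) = (2*V)/(1 + c) = 2*V/(1 + c))
J = -2504/9 (J = (-9 + 2*(-11)/(1 + 17)) - 268 = (-9 + 2*(-11)/18) - 268 = (-9 + 2*(-11)*(1/18)) - 268 = (-9 - 11/9) - 268 = -92/9 - 268 = -2504/9 ≈ -278.22)
G(-7, 16)/J = 16/(-2504/9) = 16*(-9/2504) = -18/313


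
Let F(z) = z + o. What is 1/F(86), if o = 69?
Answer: 1/155 ≈ 0.0064516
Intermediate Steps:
F(z) = 69 + z (F(z) = z + 69 = 69 + z)
1/F(86) = 1/(69 + 86) = 1/155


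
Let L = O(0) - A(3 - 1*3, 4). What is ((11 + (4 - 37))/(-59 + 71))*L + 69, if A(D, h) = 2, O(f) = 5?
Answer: 127/2 ≈ 63.500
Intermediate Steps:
L = 3 (L = 5 - 1*2 = 5 - 2 = 3)
((11 + (4 - 37))/(-59 + 71))*L + 69 = ((11 + (4 - 37))/(-59 + 71))*3 + 69 = ((11 - 33)/12)*3 + 69 = -22*1/12*3 + 69 = -11/6*3 + 69 = -11/2 + 69 = 127/2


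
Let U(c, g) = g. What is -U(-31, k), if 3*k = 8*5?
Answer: -40/3 ≈ -13.333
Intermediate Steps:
k = 40/3 (k = (8*5)/3 = (1/3)*40 = 40/3 ≈ 13.333)
-U(-31, k) = -1*40/3 = -40/3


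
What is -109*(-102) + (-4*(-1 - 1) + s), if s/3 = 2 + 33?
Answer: 11231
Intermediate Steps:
s = 105 (s = 3*(2 + 33) = 3*35 = 105)
-109*(-102) + (-4*(-1 - 1) + s) = -109*(-102) + (-4*(-1 - 1) + 105) = 11118 + (-4*(-2) + 105) = 11118 + (8 + 105) = 11118 + 113 = 11231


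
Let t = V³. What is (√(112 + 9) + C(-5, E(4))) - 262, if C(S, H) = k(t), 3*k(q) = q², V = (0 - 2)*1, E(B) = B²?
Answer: -689/3 ≈ -229.67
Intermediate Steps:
V = -2 (V = -2*1 = -2)
t = -8 (t = (-2)³ = -8)
k(q) = q²/3
C(S, H) = 64/3 (C(S, H) = (⅓)*(-8)² = (⅓)*64 = 64/3)
(√(112 + 9) + C(-5, E(4))) - 262 = (√(112 + 9) + 64/3) - 262 = (√121 + 64/3) - 262 = (11 + 64/3) - 262 = 97/3 - 262 = -689/3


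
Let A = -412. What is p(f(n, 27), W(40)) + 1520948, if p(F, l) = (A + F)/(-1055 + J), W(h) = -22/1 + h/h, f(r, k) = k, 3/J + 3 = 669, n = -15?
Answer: 356219795602/234209 ≈ 1.5209e+6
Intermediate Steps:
J = 1/222 (J = 3/(-3 + 669) = 3/666 = 3*(1/666) = 1/222 ≈ 0.0045045)
W(h) = -21 (W(h) = -22*1 + 1 = -22 + 1 = -21)
p(F, l) = 91464/234209 - 222*F/234209 (p(F, l) = (-412 + F)/(-1055 + 1/222) = (-412 + F)/(-234209/222) = (-412 + F)*(-222/234209) = 91464/234209 - 222*F/234209)
p(f(n, 27), W(40)) + 1520948 = (91464/234209 - 222/234209*27) + 1520948 = (91464/234209 - 5994/234209) + 1520948 = 85470/234209 + 1520948 = 356219795602/234209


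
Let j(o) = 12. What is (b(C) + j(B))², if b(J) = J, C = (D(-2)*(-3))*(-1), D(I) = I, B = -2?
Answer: 36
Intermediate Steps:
C = -6 (C = -2*(-3)*(-1) = 6*(-1) = -6)
(b(C) + j(B))² = (-6 + 12)² = 6² = 36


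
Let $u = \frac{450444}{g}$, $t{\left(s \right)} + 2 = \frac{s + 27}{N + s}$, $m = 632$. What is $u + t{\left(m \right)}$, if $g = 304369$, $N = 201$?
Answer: $\frac{68720269}{253539377} \approx 0.27104$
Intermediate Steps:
$t{\left(s \right)} = -2 + \frac{27 + s}{201 + s}$ ($t{\left(s \right)} = -2 + \frac{s + 27}{201 + s} = -2 + \frac{27 + s}{201 + s}$)
$u = \frac{450444}{304369} \approx 1.4799$
$u + t{\left(m \right)} = \frac{450444}{304369} + \frac{-375 - 632}{201 + 632} = \frac{450444}{304369} + \frac{-375 - 632}{833} = \frac{450444}{304369} + \frac{1}{833} \left(-1007\right) = \frac{450444}{304369} - \frac{1007}{833} = \frac{68720269}{253539377}$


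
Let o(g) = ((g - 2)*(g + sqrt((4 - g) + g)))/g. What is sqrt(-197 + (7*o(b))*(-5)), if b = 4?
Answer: I*sqrt(302) ≈ 17.378*I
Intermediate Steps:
o(g) = (-2 + g)*(2 + g)/g (o(g) = ((-2 + g)*(g + sqrt(4)))/g = ((-2 + g)*(g + 2))/g = ((-2 + g)*(2 + g))/g = (-2 + g)*(2 + g)/g)
sqrt(-197 + (7*o(b))*(-5)) = sqrt(-197 + (7*(4 - 4/4))*(-5)) = sqrt(-197 + (7*(4 - 4*1/4))*(-5)) = sqrt(-197 + (7*(4 - 1))*(-5)) = sqrt(-197 + (7*3)*(-5)) = sqrt(-197 + 21*(-5)) = sqrt(-197 - 105) = sqrt(-302) = I*sqrt(302)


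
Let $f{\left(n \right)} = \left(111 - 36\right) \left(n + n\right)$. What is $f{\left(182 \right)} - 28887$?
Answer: $-1587$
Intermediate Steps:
$f{\left(n \right)} = 150 n$ ($f{\left(n \right)} = \left(111 - 36\right) 2 n = 75 \cdot 2 n = 150 n$)
$f{\left(182 \right)} - 28887 = 150 \cdot 182 - 28887 = 27300 - 28887 = -1587$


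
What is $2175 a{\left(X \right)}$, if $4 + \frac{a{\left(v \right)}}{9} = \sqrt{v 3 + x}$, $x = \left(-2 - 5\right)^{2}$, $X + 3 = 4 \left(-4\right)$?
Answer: $-78300 + 39150 i \sqrt{2} \approx -78300.0 + 55366.0 i$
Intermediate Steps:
$X = -19$ ($X = -3 + 4 \left(-4\right) = -3 - 16 = -19$)
$x = 49$ ($x = \left(-7\right)^{2} = 49$)
$a{\left(v \right)} = -36 + 9 \sqrt{49 + 3 v}$ ($a{\left(v \right)} = -36 + 9 \sqrt{v 3 + 49} = -36 + 9 \sqrt{3 v + 49} = -36 + 9 \sqrt{49 + 3 v}$)
$2175 a{\left(X \right)} = 2175 \left(-36 + 9 \sqrt{49 + 3 \left(-19\right)}\right) = 2175 \left(-36 + 9 \sqrt{49 - 57}\right) = 2175 \left(-36 + 9 \sqrt{-8}\right) = 2175 \left(-36 + 9 \cdot 2 i \sqrt{2}\right) = 2175 \left(-36 + 18 i \sqrt{2}\right) = -78300 + 39150 i \sqrt{2}$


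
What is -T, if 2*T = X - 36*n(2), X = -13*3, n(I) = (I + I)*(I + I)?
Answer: 615/2 ≈ 307.50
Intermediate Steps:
n(I) = 4*I² (n(I) = (2*I)*(2*I) = 4*I²)
X = -39
T = -615/2 (T = (-39 - 144*2²)/2 = (-39 - 144*4)/2 = (-39 - 36*16)/2 = (-39 - 576)/2 = (½)*(-615) = -615/2 ≈ -307.50)
-T = -1*(-615/2) = 615/2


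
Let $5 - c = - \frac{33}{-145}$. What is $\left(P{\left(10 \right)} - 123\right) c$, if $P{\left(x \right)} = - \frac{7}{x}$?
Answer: $- \frac{428002}{725} \approx -590.35$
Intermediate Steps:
$c = \frac{692}{145}$ ($c = 5 - - \frac{33}{-145} = 5 - \left(-33\right) \left(- \frac{1}{145}\right) = 5 - \frac{33}{145} = \frac{692}{145} \approx 4.7724$)
$\left(P{\left(10 \right)} - 123\right) c = \left(- \frac{7}{10} - 123\right) \frac{692}{145} = \left(- \frac{1237}{10}\right) \frac{692}{145} = - \frac{428002}{725}$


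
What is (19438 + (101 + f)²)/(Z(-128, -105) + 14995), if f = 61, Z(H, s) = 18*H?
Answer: 6526/1813 ≈ 3.5996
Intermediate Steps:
(19438 + (101 + f)²)/(Z(-128, -105) + 14995) = (19438 + (101 + 61)²)/(18*(-128) + 14995) = (19438 + 162²)/(-2304 + 14995) = (19438 + 26244)/12691 = 45682*(1/12691) = 6526/1813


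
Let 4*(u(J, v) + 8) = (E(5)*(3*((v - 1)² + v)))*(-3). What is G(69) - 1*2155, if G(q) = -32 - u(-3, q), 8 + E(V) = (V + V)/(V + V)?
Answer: -304375/4 ≈ -76094.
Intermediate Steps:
E(V) = -7 (E(V) = -8 + (V + V)/(V + V) = -8 + (2*V)/((2*V)) = -8 + (2*V)*(1/(2*V)) = -8 + 1 = -7)
u(J, v) = -8 + 63*v/4 + 63*(-1 + v)²/4 (u(J, v) = -8 + (-21*((v - 1)² + v)*(-3))/4 = -8 + (-21*((-1 + v)² + v)*(-3))/4 = -8 + (-21*(v + (-1 + v)²)*(-3))/4 = -8 + (-7*(3*v + 3*(-1 + v)²)*(-3))/4 = -8 + ((-21*v - 21*(-1 + v)²)*(-3))/4 = -8 + (63*v + 63*(-1 + v)²)/4 = -8 + (63*v/4 + 63*(-1 + v)²/4) = -8 + 63*v/4 + 63*(-1 + v)²/4)
G(q) = -159/4 - 63*q²/4 + 63*q/4 (G(q) = -32 - (31/4 - 63*q/4 + 63*q²/4) = -32 + (-31/4 - 63*q²/4 + 63*q/4) = -159/4 - 63*q²/4 + 63*q/4)
G(69) - 1*2155 = (-159/4 - 63/4*69² + (63/4)*69) - 1*2155 = (-159/4 - 63/4*4761 + 4347/4) - 2155 = (-159/4 - 299943/4 + 4347/4) - 2155 = -295755/4 - 2155 = -304375/4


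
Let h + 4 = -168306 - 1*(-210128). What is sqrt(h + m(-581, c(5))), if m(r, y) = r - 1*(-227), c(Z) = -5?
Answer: 2*sqrt(10366) ≈ 203.63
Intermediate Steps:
m(r, y) = 227 + r (m(r, y) = r + 227 = 227 + r)
h = 41818 (h = -4 + (-168306 - 1*(-210128)) = -4 + (-168306 + 210128) = -4 + 41822 = 41818)
sqrt(h + m(-581, c(5))) = sqrt(41818 + (227 - 581)) = sqrt(41818 - 354) = sqrt(41464) = 2*sqrt(10366)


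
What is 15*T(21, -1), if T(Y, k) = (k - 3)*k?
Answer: 60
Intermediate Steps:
T(Y, k) = k*(-3 + k) (T(Y, k) = (-3 + k)*k = k*(-3 + k))
15*T(21, -1) = 15*(-(-3 - 1)) = 15*(-1*(-4)) = 15*4 = 60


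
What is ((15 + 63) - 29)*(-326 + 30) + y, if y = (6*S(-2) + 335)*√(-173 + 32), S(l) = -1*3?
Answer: -14504 + 317*I*√141 ≈ -14504.0 + 3764.2*I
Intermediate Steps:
S(l) = -3
y = 317*I*√141 (y = (6*(-3) + 335)*√(-173 + 32) = (-18 + 335)*√(-141) = 317*(I*√141) = 317*I*√141 ≈ 3764.2*I)
((15 + 63) - 29)*(-326 + 30) + y = ((15 + 63) - 29)*(-326 + 30) + 317*I*√141 = (78 - 29)*(-296) + 317*I*√141 = 49*(-296) + 317*I*√141 = -14504 + 317*I*√141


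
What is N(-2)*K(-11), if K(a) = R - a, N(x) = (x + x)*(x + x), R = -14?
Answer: -48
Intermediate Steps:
N(x) = 4*x² (N(x) = (2*x)*(2*x) = 4*x²)
K(a) = -14 - a
N(-2)*K(-11) = (4*(-2)²)*(-14 - 1*(-11)) = (4*4)*(-14 + 11) = 16*(-3) = -48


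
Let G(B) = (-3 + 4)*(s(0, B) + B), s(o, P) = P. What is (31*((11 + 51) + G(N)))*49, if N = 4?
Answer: 106330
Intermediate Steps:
G(B) = 2*B (G(B) = (-3 + 4)*(B + B) = 1*(2*B) = 2*B)
(31*((11 + 51) + G(N)))*49 = (31*((11 + 51) + 2*4))*49 = (31*(62 + 8))*49 = (31*70)*49 = 2170*49 = 106330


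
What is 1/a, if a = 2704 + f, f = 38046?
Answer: 1/40750 ≈ 2.4540e-5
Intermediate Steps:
a = 40750 (a = 2704 + 38046 = 40750)
1/a = 1/40750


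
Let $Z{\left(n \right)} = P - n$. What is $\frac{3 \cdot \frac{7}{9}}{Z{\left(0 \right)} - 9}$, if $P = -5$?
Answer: $- \frac{1}{6} \approx -0.16667$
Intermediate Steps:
$Z{\left(n \right)} = -5 - n$
$\frac{3 \cdot \frac{7}{9}}{Z{\left(0 \right)} - 9} = \frac{3 \cdot \frac{7}{9}}{\left(-5 - 0\right) - 9} = \frac{3 \cdot 7 \cdot \frac{1}{9}}{\left(-5 + 0\right) - 9} = \frac{3 \cdot \frac{7}{9}}{-5 - 9} = \frac{7}{3 \left(-14\right)} = \frac{7}{3} \left(- \frac{1}{14}\right) = - \frac{1}{6}$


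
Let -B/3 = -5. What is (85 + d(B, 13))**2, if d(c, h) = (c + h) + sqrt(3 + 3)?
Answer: (113 + sqrt(6))**2 ≈ 13329.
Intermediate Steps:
B = 15 (B = -3*(-5) = 15)
d(c, h) = c + h + sqrt(6) (d(c, h) = (c + h) + sqrt(6) = c + h + sqrt(6))
(85 + d(B, 13))**2 = (85 + (15 + 13 + sqrt(6)))**2 = (85 + (28 + sqrt(6)))**2 = (113 + sqrt(6))**2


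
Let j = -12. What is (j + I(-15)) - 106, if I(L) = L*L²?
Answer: -3493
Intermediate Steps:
I(L) = L³
(j + I(-15)) - 106 = (-12 + (-15)³) - 106 = (-12 - 3375) - 106 = -3387 - 106 = -3493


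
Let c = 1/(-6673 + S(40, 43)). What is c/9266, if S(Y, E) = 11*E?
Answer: -1/57449200 ≈ -1.7407e-8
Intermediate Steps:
c = -1/6200 (c = 1/(-6673 + 11*43) = 1/(-6673 + 473) = 1/(-6200) = -1/6200 ≈ -0.00016129)
c/9266 = -1/6200/9266 = -1/6200*1/9266 = -1/57449200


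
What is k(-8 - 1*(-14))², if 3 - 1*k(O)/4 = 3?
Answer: 0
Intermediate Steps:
k(O) = 0 (k(O) = 12 - 4*3 = 12 - 12 = 0)
k(-8 - 1*(-14))² = 0² = 0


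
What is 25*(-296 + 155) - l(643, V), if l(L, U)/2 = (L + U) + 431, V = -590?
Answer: -4493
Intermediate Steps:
l(L, U) = 862 + 2*L + 2*U (l(L, U) = 2*((L + U) + 431) = 2*(431 + L + U) = 862 + 2*L + 2*U)
25*(-296 + 155) - l(643, V) = 25*(-296 + 155) - (862 + 2*643 + 2*(-590)) = 25*(-141) - (862 + 1286 - 1180) = -3525 - 1*968 = -3525 - 968 = -4493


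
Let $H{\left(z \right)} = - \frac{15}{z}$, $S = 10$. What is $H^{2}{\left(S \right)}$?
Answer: $\frac{9}{4} \approx 2.25$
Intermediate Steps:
$H^{2}{\left(S \right)} = \left(- \frac{15}{10}\right)^{2} = \left(\left(-15\right) \frac{1}{10}\right)^{2} = \left(- \frac{3}{2}\right)^{2} = \frac{9}{4}$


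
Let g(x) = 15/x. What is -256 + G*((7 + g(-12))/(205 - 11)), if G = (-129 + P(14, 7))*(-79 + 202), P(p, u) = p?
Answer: -523991/776 ≈ -675.25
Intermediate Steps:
G = -14145 (G = (-129 + 14)*(-79 + 202) = -115*123 = -14145)
-256 + G*((7 + g(-12))/(205 - 11)) = -256 - 14145*(7 + 15/(-12))/(205 - 11) = -256 - 14145*(7 + 15*(-1/12))/194 = -256 - 14145*(7 - 5/4)/194 = -256 - 325335/(4*194) = -256 - 14145*23/776 = -256 - 325335/776 = -523991/776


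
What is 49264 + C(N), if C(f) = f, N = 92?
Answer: 49356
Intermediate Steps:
49264 + C(N) = 49264 + 92 = 49356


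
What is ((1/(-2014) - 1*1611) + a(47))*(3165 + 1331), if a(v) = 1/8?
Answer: -7293193706/1007 ≈ -7.2425e+6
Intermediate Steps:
a(v) = 1/8
((1/(-2014) - 1*1611) + a(47))*(3165 + 1331) = ((1/(-2014) - 1*1611) + 1/8)*(3165 + 1331) = ((-1/2014 - 1611) + 1/8)*4496 = (-3244555/2014 + 1/8)*4496 = -12977213/8056*4496 = -7293193706/1007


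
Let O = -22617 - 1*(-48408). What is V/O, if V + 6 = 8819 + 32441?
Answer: 41254/25791 ≈ 1.5996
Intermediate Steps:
O = 25791 (O = -22617 + 48408 = 25791)
V = 41254 (V = -6 + (8819 + 32441) = -6 + 41260 = 41254)
V/O = 41254/25791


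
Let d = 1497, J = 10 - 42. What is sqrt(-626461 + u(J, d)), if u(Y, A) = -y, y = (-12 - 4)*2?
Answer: I*sqrt(626429) ≈ 791.47*I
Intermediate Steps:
J = -32
y = -32 (y = -16*2 = -32)
u(Y, A) = 32 (u(Y, A) = -1*(-32) = 32)
sqrt(-626461 + u(J, d)) = sqrt(-626461 + 32) = sqrt(-626429) = I*sqrt(626429)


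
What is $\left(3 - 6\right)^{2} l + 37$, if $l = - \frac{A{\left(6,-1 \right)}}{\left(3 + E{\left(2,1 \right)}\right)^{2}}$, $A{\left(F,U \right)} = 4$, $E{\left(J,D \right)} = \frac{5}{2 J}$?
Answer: $\frac{10117}{289} \approx 35.007$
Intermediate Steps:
$E{\left(J,D \right)} = \frac{5}{2 J}$ ($E{\left(J,D \right)} = 5 \frac{1}{2 J} = \frac{5}{2 J}$)
$l = - \frac{64}{289}$ ($l = - \frac{4}{\left(3 + \frac{5}{2 \cdot 2}\right)^{2}} = - \frac{4}{\left(3 + \frac{5}{2} \cdot \frac{1}{2}\right)^{2}} = - \frac{4}{\left(3 + \frac{5}{4}\right)^{2}} = - \frac{4}{\left(\frac{17}{4}\right)^{2}} = - \frac{4}{\frac{289}{16}} = - \frac{4 \cdot 16}{289} = \left(-1\right) \frac{64}{289} = - \frac{64}{289} \approx -0.22145$)
$\left(3 - 6\right)^{2} l + 37 = \left(3 - 6\right)^{2} \left(- \frac{64}{289}\right) + 37 = \left(-3\right)^{2} \left(- \frac{64}{289}\right) + 37 = 9 \left(- \frac{64}{289}\right) + 37 = - \frac{576}{289} + 37 = \frac{10117}{289}$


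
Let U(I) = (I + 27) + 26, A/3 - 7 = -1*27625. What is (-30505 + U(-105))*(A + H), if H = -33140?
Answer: 3544428658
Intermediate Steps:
A = -82854 (A = 21 + 3*(-1*27625) = 21 + 3*(-27625) = 21 - 82875 = -82854)
U(I) = 53 + I (U(I) = (27 + I) + 26 = 53 + I)
(-30505 + U(-105))*(A + H) = (-30505 + (53 - 105))*(-82854 - 33140) = (-30505 - 52)*(-115994) = -30557*(-115994) = 3544428658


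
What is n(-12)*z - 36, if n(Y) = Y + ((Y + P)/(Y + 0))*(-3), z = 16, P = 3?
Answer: -264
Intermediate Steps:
n(Y) = Y - 3*(3 + Y)/Y (n(Y) = Y + ((Y + 3)/(Y + 0))*(-3) = Y + ((3 + Y)/Y)*(-3) = Y - 3*(3 + Y)/Y)
n(-12)*z - 36 = (-3 - 12 - 9/(-12))*16 - 36 = (-3 - 12 - 9*(-1/12))*16 - 36 = (-3 - 12 + ¾)*16 - 36 = -57/4*16 - 36 = -228 - 36 = -264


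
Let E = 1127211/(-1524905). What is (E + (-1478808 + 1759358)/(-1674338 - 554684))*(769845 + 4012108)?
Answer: -305669735036183056/73892321585 ≈ -4.1367e+6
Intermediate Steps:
E = -1127211/1524905 (E = 1127211*(-1/1524905) = -1127211/1524905 ≈ -0.73920)
(E + (-1478808 + 1759358)/(-1674338 - 554684))*(769845 + 4012108) = (-1127211/1524905 + (-1478808 + 1759358)/(-1674338 - 554684))*(769845 + 4012108) = (-1127211/1524905 + 280550/(-2229022))*4781953 = (-1127211/1524905 + 280550*(-1/2229022))*4781953 = (-1127211/1524905 - 140275/1114511)*4781953 = -1470195107696/1699523396455*4781953 = -305669735036183056/73892321585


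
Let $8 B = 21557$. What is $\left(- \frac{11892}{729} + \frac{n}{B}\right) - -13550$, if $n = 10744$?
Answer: $\frac{70915090438}{5238351} \approx 13538.0$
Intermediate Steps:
$B = \frac{21557}{8}$ ($B = \frac{1}{8} \cdot 21557 = \frac{21557}{8} \approx 2694.6$)
$\left(- \frac{11892}{729} + \frac{n}{B}\right) - -13550 = \left(- \frac{11892}{729} + \frac{10744}{\frac{21557}{8}}\right) - -13550 = \left(\left(-11892\right) \frac{1}{729} + 10744 \cdot \frac{8}{21557}\right) + 13550 = \left(- \frac{3964}{243} + \frac{85952}{21557}\right) + 13550 = - \frac{64565612}{5238351} + 13550 = \frac{70915090438}{5238351}$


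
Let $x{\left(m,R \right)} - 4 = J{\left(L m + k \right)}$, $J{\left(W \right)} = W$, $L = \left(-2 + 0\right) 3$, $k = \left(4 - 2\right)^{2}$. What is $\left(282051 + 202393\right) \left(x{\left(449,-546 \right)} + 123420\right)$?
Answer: $58488861896$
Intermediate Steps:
$k = 4$ ($k = \left(4 - 2\right)^{2} = 2^{2} = 4$)
$L = -6$ ($L = \left(-2\right) 3 = -6$)
$x{\left(m,R \right)} = 8 - 6 m$ ($x{\left(m,R \right)} = 4 - \left(-4 + 6 m\right) = 8 - 6 m$)
$\left(282051 + 202393\right) \left(x{\left(449,-546 \right)} + 123420\right) = \left(282051 + 202393\right) \left(\left(8 - 2694\right) + 123420\right) = 484444 \left(\left(8 - 2694\right) + 123420\right) = 484444 \left(-2686 + 123420\right) = 484444 \cdot 120734 = 58488861896$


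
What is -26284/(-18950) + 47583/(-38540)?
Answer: 11128751/73033300 ≈ 0.15238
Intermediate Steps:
-26284/(-18950) + 47583/(-38540) = -26284*(-1/18950) + 47583*(-1/38540) = 13142/9475 - 47583/38540 = 11128751/73033300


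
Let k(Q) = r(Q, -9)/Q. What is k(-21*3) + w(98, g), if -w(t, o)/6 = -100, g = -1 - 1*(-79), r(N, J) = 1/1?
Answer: 37799/63 ≈ 599.98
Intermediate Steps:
r(N, J) = 1 (r(N, J) = 1*1 = 1)
g = 78 (g = -1 + 79 = 78)
w(t, o) = 600 (w(t, o) = -6*(-100) = 600)
k(Q) = 1/Q
k(-21*3) + w(98, g) = 1/(-21*3) + 600 = 1/(-63) + 600 = -1/63 + 600 = 37799/63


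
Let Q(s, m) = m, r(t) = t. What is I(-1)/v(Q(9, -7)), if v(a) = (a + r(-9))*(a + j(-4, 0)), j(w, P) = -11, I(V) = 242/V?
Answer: -121/144 ≈ -0.84028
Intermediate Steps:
v(a) = (-11 + a)*(-9 + a) (v(a) = (a - 9)*(a - 11) = (-9 + a)*(-11 + a) = (-11 + a)*(-9 + a))
I(-1)/v(Q(9, -7)) = (242/(-1))/(99 + (-7)² - 20*(-7)) = (242*(-1))/(99 + 49 + 140) = -242/288 = -242*1/288 = -121/144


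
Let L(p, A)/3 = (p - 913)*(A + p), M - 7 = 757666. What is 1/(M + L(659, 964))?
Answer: -1/479053 ≈ -2.0875e-6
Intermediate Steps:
M = 757673 (M = 7 + 757666 = 757673)
L(p, A) = 3*(-913 + p)*(A + p) (L(p, A) = 3*((p - 913)*(A + p)) = 3*((-913 + p)*(A + p)) = 3*(-913 + p)*(A + p))
1/(M + L(659, 964)) = 1/(757673 + (-2739*964 - 2739*659 + 3*659² + 3*964*659)) = 1/(757673 + (-2640396 - 1805001 + 3*434281 + 1905828)) = 1/(757673 + (-2640396 - 1805001 + 1302843 + 1905828)) = 1/(757673 - 1236726) = 1/(-479053) = -1/479053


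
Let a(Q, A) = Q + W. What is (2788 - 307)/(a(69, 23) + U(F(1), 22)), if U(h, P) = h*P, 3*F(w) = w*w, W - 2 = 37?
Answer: 7443/346 ≈ 21.512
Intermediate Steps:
W = 39 (W = 2 + 37 = 39)
F(w) = w**2/3 (F(w) = (w*w)/3 = w**2/3)
U(h, P) = P*h
a(Q, A) = 39 + Q (a(Q, A) = Q + 39 = 39 + Q)
(2788 - 307)/(a(69, 23) + U(F(1), 22)) = (2788 - 307)/((39 + 69) + 22*((1/3)*1**2)) = 2481/(108 + 22*((1/3)*1)) = 2481/(108 + 22*(1/3)) = 2481/(108 + 22/3) = 2481/(346/3) = 2481*(3/346) = 7443/346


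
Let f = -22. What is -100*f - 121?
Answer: 2079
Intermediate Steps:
-100*f - 121 = -100*(-22) - 121 = 2200 - 121 = 2079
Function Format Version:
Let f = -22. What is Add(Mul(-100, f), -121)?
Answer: 2079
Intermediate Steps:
Add(Mul(-100, f), -121) = Add(Mul(-100, -22), -121) = Add(2200, -121) = 2079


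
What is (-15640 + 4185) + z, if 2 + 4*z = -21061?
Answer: -66883/4 ≈ -16721.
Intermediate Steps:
z = -21063/4 (z = -1/2 + (1/4)*(-21061) = -1/2 - 21061/4 = -21063/4 ≈ -5265.8)
(-15640 + 4185) + z = (-15640 + 4185) - 21063/4 = -11455 - 21063/4 = -66883/4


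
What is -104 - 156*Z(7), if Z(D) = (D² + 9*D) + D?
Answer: -18668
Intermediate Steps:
Z(D) = D² + 10*D
-104 - 156*Z(7) = -104 - 1092*(10 + 7) = -104 - 1092*17 = -104 - 156*119 = -104 - 18564 = -18668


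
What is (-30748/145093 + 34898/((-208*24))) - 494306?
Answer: -13770506019841/27857856 ≈ -4.9431e+5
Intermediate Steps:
(-30748/145093 + 34898/((-208*24))) - 494306 = (-30748*1/145093 + 34898/(-4992)) - 494306 = (-30748/145093 + 34898*(-1/4992)) - 494306 = (-30748/145093 - 17449/2496) - 494306 = -200651905/27857856 - 494306 = -13770506019841/27857856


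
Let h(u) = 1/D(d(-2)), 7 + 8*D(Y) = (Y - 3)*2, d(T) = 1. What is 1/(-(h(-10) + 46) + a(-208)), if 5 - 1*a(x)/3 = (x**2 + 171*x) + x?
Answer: -11/247437 ≈ -4.4456e-5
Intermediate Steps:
D(Y) = -13/8 + Y/4 (D(Y) = -7/8 + ((Y - 3)*2)/8 = -7/8 + ((-3 + Y)*2)/8 = -7/8 + (-6 + 2*Y)/8 = -7/8 + (-3/4 + Y/4) = -13/8 + Y/4)
h(u) = -8/11 (h(u) = 1/(-13/8 + (1/4)*1) = 1/(-13/8 + 1/4) = 1/(-11/8) = -8/11)
a(x) = 15 - 516*x - 3*x**2 (a(x) = 15 - 3*((x**2 + 171*x) + x) = 15 - 3*(x**2 + 172*x) = 15 + (-516*x - 3*x**2) = 15 - 516*x - 3*x**2)
1/(-(h(-10) + 46) + a(-208)) = 1/(-(-8/11 + 46) + (15 - 516*(-208) - 3*(-208)**2)) = 1/(-1*498/11 + (15 + 107328 - 3*43264)) = 1/(-498/11 + (15 + 107328 - 129792)) = 1/(-498/11 - 22449) = 1/(-247437/11) = -11/247437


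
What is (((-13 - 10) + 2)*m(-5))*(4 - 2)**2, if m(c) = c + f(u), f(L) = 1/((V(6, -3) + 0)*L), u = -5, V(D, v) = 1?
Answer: 2184/5 ≈ 436.80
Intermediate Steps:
f(L) = 1/L (f(L) = 1/((1 + 0)*L) = 1/(1*L) = 1/L)
m(c) = -1/5 + c (m(c) = c + 1/(-5) = c - 1/5 = -1/5 + c)
(((-13 - 10) + 2)*m(-5))*(4 - 2)**2 = (((-13 - 10) + 2)*(-1/5 - 5))*(4 - 2)**2 = ((-23 + 2)*(-26/5))*2**2 = -21*(-26/5)*4 = (546/5)*4 = 2184/5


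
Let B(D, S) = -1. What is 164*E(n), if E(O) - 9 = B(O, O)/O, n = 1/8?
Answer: 164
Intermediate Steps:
n = ⅛ ≈ 0.12500
E(O) = 9 - 1/O
164*E(n) = 164*(9 - 1/⅛) = 164*(9 - 1*8) = 164*(9 - 8) = 164*1 = 164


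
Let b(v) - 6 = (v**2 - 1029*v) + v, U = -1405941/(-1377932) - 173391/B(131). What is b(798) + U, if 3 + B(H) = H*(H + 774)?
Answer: -258461736657291/1408246504 ≈ -1.8353e+5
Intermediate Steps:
B(H) = -3 + H*(774 + H) (B(H) = -3 + H*(H + 774) = -3 + H*(774 + H))
U = -622792155/1408246504 (U = -1405941/(-1377932) - 173391/(-3 + 131**2 + 774*131) = -1405941*(-1/1377932) - 173391/(-3 + 17161 + 101394) = 1405941/1377932 - 173391/118552 = 1405941/1377932 - 173391*1/118552 = 1405941/1377932 - 5979/4088 = -622792155/1408246504 ≈ -0.44225)
b(v) = 6 + v**2 - 1028*v (b(v) = 6 + ((v**2 - 1029*v) + v) = 6 + (v**2 - 1028*v) = 6 + v**2 - 1028*v)
b(798) + U = (6 + 798**2 - 1028*798) - 622792155/1408246504 = (6 + 636804 - 820344) - 622792155/1408246504 = -183534 - 622792155/1408246504 = -258461736657291/1408246504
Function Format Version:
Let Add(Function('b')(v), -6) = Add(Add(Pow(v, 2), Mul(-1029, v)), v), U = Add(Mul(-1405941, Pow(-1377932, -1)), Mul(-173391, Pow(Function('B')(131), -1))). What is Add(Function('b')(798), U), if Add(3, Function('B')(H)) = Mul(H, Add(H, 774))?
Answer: Rational(-258461736657291, 1408246504) ≈ -1.8353e+5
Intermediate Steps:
Function('B')(H) = Add(-3, Mul(H, Add(774, H))) (Function('B')(H) = Add(-3, Mul(H, Add(H, 774))) = Add(-3, Mul(H, Add(774, H))))
U = Rational(-622792155, 1408246504) (U = Add(Mul(-1405941, Pow(-1377932, -1)), Mul(-173391, Pow(Add(-3, Pow(131, 2), Mul(774, 131)), -1))) = Add(Mul(-1405941, Rational(-1, 1377932)), Mul(-173391, Pow(Add(-3, 17161, 101394), -1))) = Add(Rational(1405941, 1377932), Mul(-173391, Pow(118552, -1))) = Add(Rational(1405941, 1377932), Mul(-173391, Rational(1, 118552))) = Add(Rational(1405941, 1377932), Rational(-5979, 4088)) = Rational(-622792155, 1408246504) ≈ -0.44225)
Function('b')(v) = Add(6, Pow(v, 2), Mul(-1028, v)) (Function('b')(v) = Add(6, Add(Add(Pow(v, 2), Mul(-1029, v)), v)) = Add(6, Add(Pow(v, 2), Mul(-1028, v))) = Add(6, Pow(v, 2), Mul(-1028, v)))
Add(Function('b')(798), U) = Add(Add(6, Pow(798, 2), Mul(-1028, 798)), Rational(-622792155, 1408246504)) = Add(Add(6, 636804, -820344), Rational(-622792155, 1408246504)) = Add(-183534, Rational(-622792155, 1408246504)) = Rational(-258461736657291, 1408246504)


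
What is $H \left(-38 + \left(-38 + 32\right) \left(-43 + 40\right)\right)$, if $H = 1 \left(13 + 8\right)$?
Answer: $-420$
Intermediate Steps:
$H = 21$ ($H = 1 \cdot 21 = 21$)
$H \left(-38 + \left(-38 + 32\right) \left(-43 + 40\right)\right) = 21 \left(-38 + \left(-38 + 32\right) \left(-43 + 40\right)\right) = 21 \left(-38 - -18\right) = 21 \left(-38 + 18\right) = 21 \left(-20\right) = -420$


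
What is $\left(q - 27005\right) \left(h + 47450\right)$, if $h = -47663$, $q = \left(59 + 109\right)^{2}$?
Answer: $-259647$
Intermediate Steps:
$q = 28224$ ($q = 168^{2} = 28224$)
$\left(q - 27005\right) \left(h + 47450\right) = \left(28224 - 27005\right) \left(-47663 + 47450\right) = 1219 \left(-213\right) = -259647$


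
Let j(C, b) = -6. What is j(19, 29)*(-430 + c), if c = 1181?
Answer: -4506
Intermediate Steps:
j(19, 29)*(-430 + c) = -6*(-430 + 1181) = -6*751 = -4506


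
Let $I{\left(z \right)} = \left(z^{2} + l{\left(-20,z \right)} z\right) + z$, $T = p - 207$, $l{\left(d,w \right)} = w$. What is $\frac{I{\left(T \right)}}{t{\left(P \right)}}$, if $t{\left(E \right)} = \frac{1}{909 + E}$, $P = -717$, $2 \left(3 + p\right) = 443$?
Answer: $52992$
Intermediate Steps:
$p = \frac{437}{2}$ ($p = -3 + \frac{1}{2} \cdot 443 = -3 + \frac{443}{2} = \frac{437}{2} \approx 218.5$)
$T = \frac{23}{2}$ ($T = \frac{437}{2} - 207 = \frac{23}{2} \approx 11.5$)
$I{\left(z \right)} = z + 2 z^{2}$ ($I{\left(z \right)} = \left(z^{2} + z z\right) + z = \left(z^{2} + z^{2}\right) + z = 2 z^{2} + z = z + 2 z^{2}$)
$\frac{I{\left(T \right)}}{t{\left(P \right)}} = \frac{\frac{23}{2} \left(1 + 2 \cdot \frac{23}{2}\right)}{\frac{1}{909 - 717}} = \frac{\frac{23}{2} \left(1 + 23\right)}{\frac{1}{192}} = \frac{23}{2} \cdot 24 \frac{1}{\frac{1}{192}} = 276 \cdot 192 = 52992$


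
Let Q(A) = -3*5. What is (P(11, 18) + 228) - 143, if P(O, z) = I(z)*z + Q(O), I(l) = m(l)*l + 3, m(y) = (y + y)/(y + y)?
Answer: 448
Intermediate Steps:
m(y) = 1 (m(y) = (2*y)/((2*y)) = (2*y)*(1/(2*y)) = 1)
Q(A) = -15
I(l) = 3 + l (I(l) = 1*l + 3 = l + 3 = 3 + l)
P(O, z) = -15 + z*(3 + z) (P(O, z) = (3 + z)*z - 15 = z*(3 + z) - 15 = -15 + z*(3 + z))
(P(11, 18) + 228) - 143 = ((-15 + 18*(3 + 18)) + 228) - 143 = ((-15 + 18*21) + 228) - 143 = ((-15 + 378) + 228) - 143 = (363 + 228) - 143 = 591 - 143 = 448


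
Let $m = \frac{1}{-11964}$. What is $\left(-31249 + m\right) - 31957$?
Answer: $- \frac{756196585}{11964} \approx -63206.0$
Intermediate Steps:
$m = - \frac{1}{11964} \approx -8.3584 \cdot 10^{-5}$
$\left(-31249 + m\right) - 31957 = \left(-31249 - \frac{1}{11964}\right) - 31957 = - \frac{373863037}{11964} - 31957 = - \frac{756196585}{11964}$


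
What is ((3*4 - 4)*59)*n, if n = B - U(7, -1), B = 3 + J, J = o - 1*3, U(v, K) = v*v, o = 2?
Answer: -22184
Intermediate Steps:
U(v, K) = v²
J = -1 (J = 2 - 1*3 = 2 - 3 = -1)
B = 2 (B = 3 - 1 = 2)
n = -47 (n = 2 - 1*7² = 2 - 1*49 = 2 - 49 = -47)
((3*4 - 4)*59)*n = ((3*4 - 4)*59)*(-47) = ((12 - 4)*59)*(-47) = (8*59)*(-47) = 472*(-47) = -22184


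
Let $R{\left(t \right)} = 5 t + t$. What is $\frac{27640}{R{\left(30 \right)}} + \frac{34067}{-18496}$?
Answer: $\frac{25254869}{166464} \approx 151.71$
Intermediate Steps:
$R{\left(t \right)} = 6 t$
$\frac{27640}{R{\left(30 \right)}} + \frac{34067}{-18496} = \frac{27640}{6 \cdot 30} + \frac{34067}{-18496} = \frac{27640}{180} + 34067 \left(- \frac{1}{18496}\right) = 27640 \cdot \frac{1}{180} - \frac{34067}{18496} = \frac{1382}{9} - \frac{34067}{18496} = \frac{25254869}{166464}$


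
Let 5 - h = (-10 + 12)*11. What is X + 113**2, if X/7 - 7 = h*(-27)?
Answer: 16031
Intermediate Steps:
h = -17 (h = 5 - (-10 + 12)*11 = 5 - 2*11 = 5 - 1*22 = 5 - 22 = -17)
X = 3262 (X = 49 + 7*(-17*(-27)) = 49 + 7*459 = 49 + 3213 = 3262)
X + 113**2 = 3262 + 113**2 = 3262 + 12769 = 16031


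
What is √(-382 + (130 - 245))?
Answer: I*√497 ≈ 22.293*I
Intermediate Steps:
√(-382 + (130 - 245)) = √(-382 - 115) = √(-497) = I*√497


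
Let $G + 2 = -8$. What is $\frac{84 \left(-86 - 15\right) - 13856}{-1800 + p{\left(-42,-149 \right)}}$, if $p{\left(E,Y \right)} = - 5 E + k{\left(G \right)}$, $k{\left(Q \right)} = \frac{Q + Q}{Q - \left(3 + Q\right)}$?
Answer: $\frac{6702}{475} \approx 14.109$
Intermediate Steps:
$G = -10$ ($G = -2 - 8 = -10$)
$k{\left(Q \right)} = - \frac{2 Q}{3}$ ($k{\left(Q \right)} = \frac{2 Q}{-3} = 2 Q \left(- \frac{1}{3}\right) = - \frac{2 Q}{3}$)
$p{\left(E,Y \right)} = \frac{20}{3} - 5 E$ ($p{\left(E,Y \right)} = - 5 E - - \frac{20}{3} = - 5 E + \frac{20}{3} = \frac{20}{3} - 5 E$)
$\frac{84 \left(-86 - 15\right) - 13856}{-1800 + p{\left(-42,-149 \right)}} = \frac{84 \left(-86 - 15\right) - 13856}{-1800 + \left(\frac{20}{3} - -210\right)} = \frac{84 \left(-101\right) - 13856}{-1800 + \left(\frac{20}{3} + 210\right)} = \frac{-8484 - 13856}{-1800 + \frac{650}{3}} = - \frac{22340}{- \frac{4750}{3}} = \left(-22340\right) \left(- \frac{3}{4750}\right) = \frac{6702}{475}$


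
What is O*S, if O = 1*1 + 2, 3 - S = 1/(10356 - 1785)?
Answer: 25712/2857 ≈ 8.9996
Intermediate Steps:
S = 25712/8571 (S = 3 - 1/(10356 - 1785) = 3 - 1/8571 = 25712/8571 ≈ 2.9999)
O = 3 (O = 1 + 2 = 3)
O*S = 3*(25712/8571) = 25712/2857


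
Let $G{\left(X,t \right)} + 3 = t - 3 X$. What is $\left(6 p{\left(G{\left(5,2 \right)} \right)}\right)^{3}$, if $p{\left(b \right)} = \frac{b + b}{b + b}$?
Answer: $216$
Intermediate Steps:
$G{\left(X,t \right)} = -3 + t - 3 X$ ($G{\left(X,t \right)} = -3 - \left(- t + 3 X\right) = -3 + t - 3 X$)
$p{\left(b \right)} = 1$ ($p{\left(b \right)} = \frac{2 b}{2 b} = 2 b \frac{1}{2 b} = 1$)
$\left(6 p{\left(G{\left(5,2 \right)} \right)}\right)^{3} = \left(6 \cdot 1\right)^{3} = 6^{3} = 216$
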